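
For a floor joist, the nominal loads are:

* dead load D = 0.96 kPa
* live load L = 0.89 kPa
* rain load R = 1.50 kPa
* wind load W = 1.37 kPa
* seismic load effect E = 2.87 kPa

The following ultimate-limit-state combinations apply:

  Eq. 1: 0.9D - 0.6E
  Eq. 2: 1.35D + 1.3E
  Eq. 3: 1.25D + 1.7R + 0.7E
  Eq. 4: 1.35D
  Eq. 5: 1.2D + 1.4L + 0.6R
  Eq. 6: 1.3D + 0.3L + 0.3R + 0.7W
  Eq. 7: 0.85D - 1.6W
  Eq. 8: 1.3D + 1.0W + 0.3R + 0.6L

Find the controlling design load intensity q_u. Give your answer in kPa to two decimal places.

Eq. 1: 0.9(0.96) - 0.6(2.87) = 0.86 - 1.72 = -0.86
Eq. 2: 1.35(0.96) + 1.3(2.87) = 1.30 + 3.73 = 5.03
Eq. 3: 1.25(0.96) + 1.7(1.50) + 0.7(2.87) = 1.20 + 2.55 + 2.01 = 5.76
Eq. 4: 1.35(0.96) = 1.30
Eq. 5: 1.2(0.96) + 1.4(0.89) + 0.6(1.50) = 1.15 + 1.25 + 0.90 = 3.30
Eq. 6: 1.3(0.96) + 0.3(0.89) + 0.3(1.50) + 0.7(1.37) = 2.92
Eq. 7: 0.85(0.96) - 1.6(1.37) = -1.38
Eq. 8: 1.3(0.96) + 1.0(1.37) + 0.3(1.50) + 0.6(0.89) = 1.25 + 1.37 + 0.45 + 0.53 = 3.60
The controlling combination is 3, giving 5.76 kPa.

5.76 kPa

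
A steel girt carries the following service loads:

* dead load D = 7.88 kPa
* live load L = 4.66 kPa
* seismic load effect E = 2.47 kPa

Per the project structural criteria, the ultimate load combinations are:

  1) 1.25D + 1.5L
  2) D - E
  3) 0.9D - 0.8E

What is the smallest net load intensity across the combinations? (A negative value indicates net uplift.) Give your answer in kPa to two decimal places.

1) 1.25(7.88) + 1.5(4.66) = 9.85 + 6.99 = 16.84
2) 1.0(7.88) - 1.0(2.47) = 7.88 - 2.47 = 5.41
3) 0.9(7.88) - 0.8(2.47) = 5.12
Combination 3 gives the minimum: 5.12 kPa.

5.12 kPa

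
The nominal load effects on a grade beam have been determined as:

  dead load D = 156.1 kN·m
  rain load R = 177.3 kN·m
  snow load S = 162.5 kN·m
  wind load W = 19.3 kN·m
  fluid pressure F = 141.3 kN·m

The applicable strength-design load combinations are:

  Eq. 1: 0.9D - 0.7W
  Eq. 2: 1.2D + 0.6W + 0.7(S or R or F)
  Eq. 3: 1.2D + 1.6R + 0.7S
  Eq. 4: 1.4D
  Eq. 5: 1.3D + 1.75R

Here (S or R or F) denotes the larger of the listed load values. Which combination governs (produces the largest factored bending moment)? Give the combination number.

(S or R or F) → R = 177.3 kN·m.
Eq. 1: 0.9(156.1) - 0.7(19.3) = 140.5 - 13.5 = 127.0
Eq. 2: 1.2(156.1) + 0.6(19.3) + 0.7(177.3) = 187.3 + 11.6 + 124.1 = 323.0
Eq. 3: 1.2(156.1) + 1.6(177.3) + 0.7(162.5) = 187.3 + 283.7 + 113.8 = 584.8
Eq. 4: 1.4(156.1) = 218.5
Eq. 5: 1.3(156.1) + 1.75(177.3) = 202.9 + 310.3 = 513.2
The largest value is 584.8 kN·m from combination 3.

Combination 3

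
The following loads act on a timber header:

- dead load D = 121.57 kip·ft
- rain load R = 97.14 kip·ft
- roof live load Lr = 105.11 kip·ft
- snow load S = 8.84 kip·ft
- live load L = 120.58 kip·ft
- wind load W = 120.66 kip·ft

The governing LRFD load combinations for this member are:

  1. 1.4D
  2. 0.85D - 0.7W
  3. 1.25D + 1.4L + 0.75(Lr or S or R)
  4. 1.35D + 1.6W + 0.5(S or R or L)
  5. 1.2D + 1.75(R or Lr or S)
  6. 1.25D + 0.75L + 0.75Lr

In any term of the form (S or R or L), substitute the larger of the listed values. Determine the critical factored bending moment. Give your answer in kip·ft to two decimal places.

(Lr or S or R) → Lr = 105.11 kip·ft; (S or R or L) → L = 120.58 kip·ft; (R or Lr or S) → Lr = 105.11 kip·ft.
1. 1.4(121.57) = 170.20
2. 0.85(121.57) - 0.7(120.66) = 18.87
3. 1.25(121.57) + 1.4(120.58) + 0.75(105.11) = 399.61
4. 1.35(121.57) + 1.6(120.66) + 0.5(120.58) = 417.47
5. 1.2(121.57) + 1.75(105.11) = 329.83
6. 1.25(121.57) + 0.75(120.58) + 0.75(105.11) = 321.23
Combination 4 governs: M_u = 417.47 kip·ft.

417.47 kip·ft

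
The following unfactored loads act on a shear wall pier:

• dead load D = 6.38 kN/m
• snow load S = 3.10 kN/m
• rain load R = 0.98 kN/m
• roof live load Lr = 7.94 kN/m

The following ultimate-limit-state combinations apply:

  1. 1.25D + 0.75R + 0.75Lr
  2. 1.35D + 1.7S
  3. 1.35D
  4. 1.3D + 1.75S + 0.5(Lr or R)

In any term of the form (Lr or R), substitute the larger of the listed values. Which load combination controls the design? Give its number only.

Combination 4

(Lr or R) → Lr = 7.94 kN/m.
1. 1.25(6.38) + 0.75(0.98) + 0.75(7.94) = 14.67
2. 1.35(6.38) + 1.7(3.10) = 8.61 + 5.27 = 13.88
3. 1.35(6.38) = 8.61
4. 1.3(6.38) + 1.75(3.10) + 0.5(7.94) = 8.29 + 5.43 + 3.97 = 17.69
The largest value is 17.69 kN/m from combination 4.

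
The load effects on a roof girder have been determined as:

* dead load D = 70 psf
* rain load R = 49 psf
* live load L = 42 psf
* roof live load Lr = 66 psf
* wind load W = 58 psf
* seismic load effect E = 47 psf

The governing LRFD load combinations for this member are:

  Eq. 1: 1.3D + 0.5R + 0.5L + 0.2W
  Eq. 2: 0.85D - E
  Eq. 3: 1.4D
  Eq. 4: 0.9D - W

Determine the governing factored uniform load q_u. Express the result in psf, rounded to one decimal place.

148.1 psf

Eq. 1: 1.3(70) + 0.5(49) + 0.5(42) + 0.2(58) = 91.0 + 24.5 + 21.0 + 11.6 = 148.1
Eq. 2: 0.85(70) - 1.0(47) = 59.5 - 47.0 = 12.5
Eq. 3: 1.4(70) = 98.0
Eq. 4: 0.9(70) - 1.0(58) = 63.0 - 58.0 = 5.0
The controlling combination is 1, giving 148.1 psf.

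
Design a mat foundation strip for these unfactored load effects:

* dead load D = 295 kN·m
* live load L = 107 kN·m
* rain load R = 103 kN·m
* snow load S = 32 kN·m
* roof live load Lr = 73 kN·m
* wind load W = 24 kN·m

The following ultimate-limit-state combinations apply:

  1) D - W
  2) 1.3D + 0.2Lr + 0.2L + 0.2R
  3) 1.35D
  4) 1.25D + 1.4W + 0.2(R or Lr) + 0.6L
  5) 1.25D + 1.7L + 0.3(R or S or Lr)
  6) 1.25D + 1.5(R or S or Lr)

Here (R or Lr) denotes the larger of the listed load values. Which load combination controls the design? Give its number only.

Combination 5

(R or Lr) → R = 103 kN·m; (R or S or Lr) → R = 103 kN·m.
1) 1.0(295) - 1.0(24) = 271.00
2) 1.3(295) + 0.2(73) + 0.2(107) + 0.2(103) = 440.10
3) 1.35(295) = 398.25
4) 1.25(295) + 1.4(24) + 0.2(103) + 0.6(107) = 487.15
5) 1.25(295) + 1.7(107) + 0.3(103) = 581.55
6) 1.25(295) + 1.5(103) = 523.25
The largest value is 581.55 kN·m from combination 5.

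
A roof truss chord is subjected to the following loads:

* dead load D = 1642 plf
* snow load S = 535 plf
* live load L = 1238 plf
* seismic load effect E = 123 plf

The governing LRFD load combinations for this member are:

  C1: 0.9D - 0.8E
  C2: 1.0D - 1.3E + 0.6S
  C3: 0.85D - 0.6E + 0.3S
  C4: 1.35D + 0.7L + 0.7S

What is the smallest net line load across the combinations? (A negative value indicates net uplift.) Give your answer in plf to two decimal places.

C1: 0.9(1642) - 0.8(123) = 1379.40
C2: 1.0(1642) - 1.3(123) + 0.6(535) = 1803.10
C3: 0.85(1642) - 0.6(123) + 0.3(535) = 1482.40
C4: 1.35(1642) + 0.7(1238) + 0.7(535) = 3457.80
Combination 1 gives the minimum: 1379.40 plf.

1379.40 plf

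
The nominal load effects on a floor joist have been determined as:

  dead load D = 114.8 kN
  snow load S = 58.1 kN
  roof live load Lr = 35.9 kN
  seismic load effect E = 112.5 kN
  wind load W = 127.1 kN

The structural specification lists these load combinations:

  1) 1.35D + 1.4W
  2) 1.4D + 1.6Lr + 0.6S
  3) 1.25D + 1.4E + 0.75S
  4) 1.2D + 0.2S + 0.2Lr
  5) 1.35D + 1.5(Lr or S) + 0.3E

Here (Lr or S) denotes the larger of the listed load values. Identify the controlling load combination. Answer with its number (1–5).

(Lr or S) → S = 58.1 kN.
1) 1.35(114.8) + 1.4(127.1) = 332.92
2) 1.4(114.8) + 1.6(35.9) + 0.6(58.1) = 253.02
3) 1.25(114.8) + 1.4(112.5) + 0.75(58.1) = 344.58
4) 1.2(114.8) + 0.2(58.1) + 0.2(35.9) = 156.56
5) 1.35(114.8) + 1.5(58.1) + 0.3(112.5) = 275.88
The largest value is 344.58 kN from combination 3.

Combination 3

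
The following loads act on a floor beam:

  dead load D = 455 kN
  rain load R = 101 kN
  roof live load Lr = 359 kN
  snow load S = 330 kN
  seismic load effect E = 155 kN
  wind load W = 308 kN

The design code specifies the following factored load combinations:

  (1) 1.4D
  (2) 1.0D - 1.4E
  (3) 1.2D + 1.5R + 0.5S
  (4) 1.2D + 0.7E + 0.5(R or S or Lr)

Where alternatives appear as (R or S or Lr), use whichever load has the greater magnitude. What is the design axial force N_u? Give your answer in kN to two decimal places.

(R or S or Lr) → Lr = 359 kN.
(1) 1.4(455) = 637.00
(2) 1.0(455) - 1.4(155) = 455.00 - 217.00 = 238.00
(3) 1.2(455) + 1.5(101) + 0.5(330) = 546.00 + 151.50 + 165.00 = 862.50
(4) 1.2(455) + 0.7(155) + 0.5(359) = 546.00 + 108.50 + 179.50 = 834.00
Combination 3 governs: N_u = 862.50 kN.

862.50 kN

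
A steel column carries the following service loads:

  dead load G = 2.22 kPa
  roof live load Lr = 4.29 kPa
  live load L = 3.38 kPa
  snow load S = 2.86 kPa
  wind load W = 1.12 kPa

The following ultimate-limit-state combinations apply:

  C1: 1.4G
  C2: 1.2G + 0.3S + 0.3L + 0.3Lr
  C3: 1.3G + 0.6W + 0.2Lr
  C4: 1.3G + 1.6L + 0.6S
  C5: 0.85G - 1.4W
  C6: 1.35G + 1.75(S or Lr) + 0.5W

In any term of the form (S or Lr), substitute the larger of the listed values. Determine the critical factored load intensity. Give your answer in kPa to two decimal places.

11.06 kPa

(S or Lr) → Lr = 4.29 kPa.
C1: 1.4(2.22) = 3.11
C2: 1.2(2.22) + 0.3(2.86) + 0.3(3.38) + 0.3(4.29) = 5.82
C3: 1.3(2.22) + 0.6(1.12) + 0.2(4.29) = 4.42
C4: 1.3(2.22) + 1.6(3.38) + 0.6(2.86) = 10.01
C5: 0.85(2.22) - 1.4(1.12) = 0.32
C6: 1.35(2.22) + 1.75(4.29) + 0.5(1.12) = 11.06
Maximum is from combination 6.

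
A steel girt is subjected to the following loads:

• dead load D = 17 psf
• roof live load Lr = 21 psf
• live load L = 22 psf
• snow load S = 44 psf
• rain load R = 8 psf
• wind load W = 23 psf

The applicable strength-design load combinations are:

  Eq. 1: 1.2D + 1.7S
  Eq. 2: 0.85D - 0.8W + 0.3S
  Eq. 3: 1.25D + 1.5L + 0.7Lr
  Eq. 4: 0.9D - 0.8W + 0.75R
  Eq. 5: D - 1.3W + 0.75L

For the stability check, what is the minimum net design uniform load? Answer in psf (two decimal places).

Eq. 1: 1.2(17) + 1.7(44) = 20.40 + 74.80 = 95.20
Eq. 2: 0.85(17) - 0.8(23) + 0.3(44) = 14.45 - 18.40 + 13.20 = 9.25
Eq. 3: 1.25(17) + 1.5(22) + 0.7(21) = 21.25 + 33.00 + 14.70 = 68.95
Eq. 4: 0.9(17) - 0.8(23) + 0.75(8) = 15.30 - 18.40 + 6.00 = 2.90
Eq. 5: 1.0(17) - 1.3(23) + 0.75(22) = 17.00 - 29.90 + 16.50 = 3.60
Combination 4 gives the minimum: 2.90 psf.

2.90 psf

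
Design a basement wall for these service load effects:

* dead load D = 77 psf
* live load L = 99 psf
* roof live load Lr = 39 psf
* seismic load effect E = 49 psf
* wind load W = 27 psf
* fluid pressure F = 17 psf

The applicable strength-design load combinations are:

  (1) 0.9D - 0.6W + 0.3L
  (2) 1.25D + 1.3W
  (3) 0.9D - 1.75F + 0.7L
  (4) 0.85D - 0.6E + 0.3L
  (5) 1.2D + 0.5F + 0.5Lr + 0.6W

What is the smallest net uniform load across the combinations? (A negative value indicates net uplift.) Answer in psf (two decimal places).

65.75 psf

(1) 0.9(77) - 0.6(27) + 0.3(99) = 69.30 - 16.20 + 29.70 = 82.80
(2) 1.25(77) + 1.3(27) = 96.25 + 35.10 = 131.35
(3) 0.9(77) - 1.75(17) + 0.7(99) = 69.30 - 29.75 + 69.30 = 108.85
(4) 0.85(77) - 0.6(49) + 0.3(99) = 65.45 - 29.40 + 29.70 = 65.75
(5) 1.2(77) + 0.5(17) + 0.5(39) + 0.6(27) = 92.40 + 8.50 + 19.50 + 16.20 = 136.60
Combination 4 gives the minimum: 65.75 psf.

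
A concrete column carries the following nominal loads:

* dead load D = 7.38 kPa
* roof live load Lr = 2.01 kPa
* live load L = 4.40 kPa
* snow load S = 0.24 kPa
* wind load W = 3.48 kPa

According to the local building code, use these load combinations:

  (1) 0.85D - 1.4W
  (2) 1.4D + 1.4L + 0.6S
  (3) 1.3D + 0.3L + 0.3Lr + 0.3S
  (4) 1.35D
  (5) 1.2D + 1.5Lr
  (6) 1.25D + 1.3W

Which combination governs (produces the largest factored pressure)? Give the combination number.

(1) 0.85(7.38) - 1.4(3.48) = 6.27 - 4.87 = 1.40
(2) 1.4(7.38) + 1.4(4.40) + 0.6(0.24) = 16.64
(3) 1.3(7.38) + 0.3(4.40) + 0.3(2.01) + 0.3(0.24) = 11.59
(4) 1.35(7.38) = 9.96
(5) 1.2(7.38) + 1.5(2.01) = 11.87
(6) 1.25(7.38) + 1.3(3.48) = 9.23 + 4.52 = 13.75
The largest value is 16.64 kPa from combination 2.

Combination 2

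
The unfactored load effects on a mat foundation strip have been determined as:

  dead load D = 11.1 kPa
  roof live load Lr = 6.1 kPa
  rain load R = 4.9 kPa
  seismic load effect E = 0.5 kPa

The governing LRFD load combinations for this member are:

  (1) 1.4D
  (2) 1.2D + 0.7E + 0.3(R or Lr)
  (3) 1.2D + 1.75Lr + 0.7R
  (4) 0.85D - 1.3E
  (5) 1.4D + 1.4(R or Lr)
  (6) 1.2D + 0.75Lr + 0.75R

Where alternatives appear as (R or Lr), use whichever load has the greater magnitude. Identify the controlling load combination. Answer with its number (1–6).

Combination 3

(R or Lr) → Lr = 6.1 kPa.
(1) 1.4(11.1) = 15.5
(2) 1.2(11.1) + 0.7(0.5) + 0.3(6.1) = 15.5
(3) 1.2(11.1) + 1.75(6.1) + 0.7(4.9) = 27.4
(4) 0.85(11.1) - 1.3(0.5) = 8.8
(5) 1.4(11.1) + 1.4(6.1) = 24.1
(6) 1.2(11.1) + 0.75(6.1) + 0.75(4.9) = 21.6
The largest value is 27.4 kPa from combination 3.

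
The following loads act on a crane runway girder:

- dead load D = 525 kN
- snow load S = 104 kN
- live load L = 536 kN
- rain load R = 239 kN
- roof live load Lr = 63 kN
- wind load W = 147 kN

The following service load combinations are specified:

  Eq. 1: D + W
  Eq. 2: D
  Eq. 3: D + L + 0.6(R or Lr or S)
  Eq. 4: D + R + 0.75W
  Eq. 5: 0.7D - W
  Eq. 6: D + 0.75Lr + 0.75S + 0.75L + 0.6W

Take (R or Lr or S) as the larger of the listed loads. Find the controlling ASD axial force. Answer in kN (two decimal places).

(R or Lr or S) → R = 239 kN.
Eq. 1: 1.0(525) + 1.0(147) = 672.00
Eq. 2: 1.0(525) = 525.00
Eq. 3: 1.0(525) + 1.0(536) + 0.6(239) = 1204.40
Eq. 4: 1.0(525) + 1.0(239) + 0.75(147) = 874.25
Eq. 5: 0.7(525) - 1.0(147) = 220.50
Eq. 6: 1.0(525) + 0.75(63) + 0.75(104) + 0.75(536) + 0.6(147) = 1140.45
Maximum is from combination 3.

1204.40 kN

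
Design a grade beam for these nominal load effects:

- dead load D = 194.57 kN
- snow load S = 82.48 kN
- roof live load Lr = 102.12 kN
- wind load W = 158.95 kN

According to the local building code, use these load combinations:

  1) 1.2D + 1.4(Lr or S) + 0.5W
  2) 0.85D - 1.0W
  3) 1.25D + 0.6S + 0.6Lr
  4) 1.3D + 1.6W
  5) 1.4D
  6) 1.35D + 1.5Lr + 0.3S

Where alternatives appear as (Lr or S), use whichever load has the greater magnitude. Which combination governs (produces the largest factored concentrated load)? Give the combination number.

(Lr or S) → Lr = 102.12 kN.
1) 1.2(194.57) + 1.4(102.12) + 0.5(158.95) = 455.93
2) 0.85(194.57) - 1.0(158.95) = 6.43
3) 1.25(194.57) + 0.6(82.48) + 0.6(102.12) = 353.97
4) 1.3(194.57) + 1.6(158.95) = 507.26
5) 1.4(194.57) = 272.40
6) 1.35(194.57) + 1.5(102.12) + 0.3(82.48) = 440.59
The largest value is 507.26 kN from combination 4.

Combination 4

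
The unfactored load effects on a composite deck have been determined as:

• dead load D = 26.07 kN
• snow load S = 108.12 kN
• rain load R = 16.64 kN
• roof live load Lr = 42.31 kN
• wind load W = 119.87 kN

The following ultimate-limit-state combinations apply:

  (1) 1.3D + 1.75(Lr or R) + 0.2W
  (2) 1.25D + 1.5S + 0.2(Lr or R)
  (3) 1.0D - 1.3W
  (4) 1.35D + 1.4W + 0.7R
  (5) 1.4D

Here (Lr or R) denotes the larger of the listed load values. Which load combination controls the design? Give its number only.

(Lr or R) → Lr = 42.31 kN.
(1) 1.3(26.07) + 1.75(42.31) + 0.2(119.87) = 131.91
(2) 1.25(26.07) + 1.5(108.12) + 0.2(42.31) = 32.59 + 162.18 + 8.46 = 203.23
(3) 1.0(26.07) - 1.3(119.87) = 26.07 - 155.83 = -129.76
(4) 1.35(26.07) + 1.4(119.87) + 0.7(16.64) = 35.19 + 167.82 + 11.65 = 214.66
(5) 1.4(26.07) = 36.50
The largest value is 214.66 kN from combination 4.

Combination 4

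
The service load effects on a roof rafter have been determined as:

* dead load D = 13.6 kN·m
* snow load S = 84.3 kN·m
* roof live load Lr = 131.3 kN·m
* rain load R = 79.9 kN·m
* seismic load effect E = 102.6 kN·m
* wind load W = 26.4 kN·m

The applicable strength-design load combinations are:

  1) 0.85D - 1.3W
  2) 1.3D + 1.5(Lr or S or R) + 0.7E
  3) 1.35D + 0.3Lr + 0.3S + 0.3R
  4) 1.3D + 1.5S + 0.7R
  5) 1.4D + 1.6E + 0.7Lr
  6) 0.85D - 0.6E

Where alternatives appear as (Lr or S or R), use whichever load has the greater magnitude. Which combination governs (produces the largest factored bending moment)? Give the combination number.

Combination 2

(Lr or S or R) → Lr = 131.3 kN·m.
1) 0.85(13.6) - 1.3(26.4) = 11.56 - 34.32 = -22.76
2) 1.3(13.6) + 1.5(131.3) + 0.7(102.6) = 17.68 + 196.95 + 71.82 = 286.45
3) 1.35(13.6) + 0.3(131.3) + 0.3(84.3) + 0.3(79.9) = 18.36 + 39.39 + 25.29 + 23.97 = 107.01
4) 1.3(13.6) + 1.5(84.3) + 0.7(79.9) = 17.68 + 126.45 + 55.93 = 200.06
5) 1.4(13.6) + 1.6(102.6) + 0.7(131.3) = 19.04 + 164.16 + 91.91 = 275.11
6) 0.85(13.6) - 0.6(102.6) = 11.56 - 61.56 = -50.00
The largest value is 286.45 kN·m from combination 2.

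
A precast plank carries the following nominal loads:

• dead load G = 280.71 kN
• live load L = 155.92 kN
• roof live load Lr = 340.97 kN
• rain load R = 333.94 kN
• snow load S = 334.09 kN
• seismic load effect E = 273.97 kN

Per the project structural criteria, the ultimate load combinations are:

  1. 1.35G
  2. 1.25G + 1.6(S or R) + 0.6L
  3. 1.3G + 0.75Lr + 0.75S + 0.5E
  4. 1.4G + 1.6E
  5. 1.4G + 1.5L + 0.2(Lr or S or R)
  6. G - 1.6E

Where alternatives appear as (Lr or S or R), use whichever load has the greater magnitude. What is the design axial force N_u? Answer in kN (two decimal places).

(S or R) → S = 334.09 kN; (Lr or S or R) → Lr = 340.97 kN.
1. 1.35(280.71) = 378.96
2. 1.25(280.71) + 1.6(334.09) + 0.6(155.92) = 978.98
3. 1.3(280.71) + 0.75(340.97) + 0.75(334.09) + 0.5(273.97) = 1008.20
4. 1.4(280.71) + 1.6(273.97) = 831.35
5. 1.4(280.71) + 1.5(155.92) + 0.2(340.97) = 695.07
6. 1.0(280.71) - 1.6(273.97) = -157.64
The controlling combination is 3, giving 1008.20 kN.

1008.20 kN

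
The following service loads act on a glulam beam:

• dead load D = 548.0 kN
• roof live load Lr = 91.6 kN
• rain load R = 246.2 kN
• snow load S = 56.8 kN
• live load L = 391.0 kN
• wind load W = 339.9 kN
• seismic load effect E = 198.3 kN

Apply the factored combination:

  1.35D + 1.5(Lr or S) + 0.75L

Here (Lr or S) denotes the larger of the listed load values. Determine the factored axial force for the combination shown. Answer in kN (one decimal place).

1170.5 kN

(Lr or S) → Lr = 91.6 kN.
1.35(548.0) + 1.5(91.6) + 0.75(391.0) = 739.8 + 137.4 + 293.3 = 1170.5
N_u = 1170.5 kN.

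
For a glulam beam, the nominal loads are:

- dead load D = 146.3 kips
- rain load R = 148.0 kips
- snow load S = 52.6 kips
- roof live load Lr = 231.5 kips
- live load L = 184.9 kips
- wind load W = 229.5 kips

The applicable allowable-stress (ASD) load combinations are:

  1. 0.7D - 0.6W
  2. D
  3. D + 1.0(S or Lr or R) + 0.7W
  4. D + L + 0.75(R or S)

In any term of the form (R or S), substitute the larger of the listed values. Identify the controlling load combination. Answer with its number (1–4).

(S or Lr or R) → Lr = 231.5 kips; (R or S) → R = 148.0 kips.
1. 0.7(146.3) - 0.6(229.5) = -35.29
2. 1.0(146.3) = 146.30
3. 1.0(146.3) + 1.0(231.5) + 0.7(229.5) = 538.45
4. 1.0(146.3) + 1.0(184.9) + 0.75(148.0) = 442.20
The largest value is 538.45 kips from combination 3.

Combination 3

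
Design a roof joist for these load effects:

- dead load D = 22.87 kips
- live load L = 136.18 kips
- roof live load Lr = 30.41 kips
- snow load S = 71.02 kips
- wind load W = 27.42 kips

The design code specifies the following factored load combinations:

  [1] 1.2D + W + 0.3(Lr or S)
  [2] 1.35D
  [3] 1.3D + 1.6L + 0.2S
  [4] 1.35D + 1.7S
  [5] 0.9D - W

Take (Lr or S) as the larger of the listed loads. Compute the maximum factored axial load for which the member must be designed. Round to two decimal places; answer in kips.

(Lr or S) → S = 71.02 kips.
[1] 1.2(22.87) + 1.0(27.42) + 0.3(71.02) = 76.17
[2] 1.35(22.87) = 30.87
[3] 1.3(22.87) + 1.6(136.18) + 0.2(71.02) = 261.82
[4] 1.35(22.87) + 1.7(71.02) = 151.61
[5] 0.9(22.87) - 1.0(27.42) = -6.84
Combination 3 governs: P_u = 261.82 kips.

261.82 kips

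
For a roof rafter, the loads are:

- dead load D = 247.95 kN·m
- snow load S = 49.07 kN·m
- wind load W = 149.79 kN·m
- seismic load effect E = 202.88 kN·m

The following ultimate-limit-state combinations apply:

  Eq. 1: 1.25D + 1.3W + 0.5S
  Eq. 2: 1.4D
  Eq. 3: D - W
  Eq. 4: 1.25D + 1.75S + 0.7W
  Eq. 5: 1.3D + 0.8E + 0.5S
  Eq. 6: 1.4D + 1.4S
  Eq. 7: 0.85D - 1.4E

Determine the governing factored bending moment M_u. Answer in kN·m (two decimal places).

529.20 kN·m

Eq. 1: 1.25(247.95) + 1.3(149.79) + 0.5(49.07) = 529.20
Eq. 2: 1.4(247.95) = 347.13
Eq. 3: 1.0(247.95) - 1.0(149.79) = 247.95 - 149.79 = 98.16
Eq. 4: 1.25(247.95) + 1.75(49.07) + 0.7(149.79) = 309.94 + 85.87 + 104.85 = 500.66
Eq. 5: 1.3(247.95) + 0.8(202.88) + 0.5(49.07) = 509.17
Eq. 6: 1.4(247.95) + 1.4(49.07) = 347.13 + 68.70 = 415.83
Eq. 7: 0.85(247.95) - 1.4(202.88) = 210.76 - 284.03 = -73.27
Maximum is from combination 1.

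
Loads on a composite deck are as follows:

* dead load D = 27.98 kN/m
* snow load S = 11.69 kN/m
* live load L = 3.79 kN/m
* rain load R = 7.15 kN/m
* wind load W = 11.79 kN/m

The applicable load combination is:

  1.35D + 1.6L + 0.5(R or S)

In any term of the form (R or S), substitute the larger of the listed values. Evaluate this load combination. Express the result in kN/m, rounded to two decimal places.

(R or S) → S = 11.69 kN/m.
1.35(27.98) + 1.6(3.79) + 0.5(11.69) = 37.77 + 6.06 + 5.85 = 49.68
w_u = 49.68 kN/m.

49.68 kN/m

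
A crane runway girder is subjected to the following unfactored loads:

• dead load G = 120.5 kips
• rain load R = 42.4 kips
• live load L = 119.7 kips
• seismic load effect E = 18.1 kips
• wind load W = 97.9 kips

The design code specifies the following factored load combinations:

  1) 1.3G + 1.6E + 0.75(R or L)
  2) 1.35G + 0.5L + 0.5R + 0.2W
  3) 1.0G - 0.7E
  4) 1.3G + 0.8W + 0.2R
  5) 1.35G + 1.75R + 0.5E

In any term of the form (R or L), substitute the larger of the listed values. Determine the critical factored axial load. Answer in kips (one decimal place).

275.4 kips

(R or L) → L = 119.7 kips.
1) 1.3(120.5) + 1.6(18.1) + 0.75(119.7) = 275.4
2) 1.35(120.5) + 0.5(119.7) + 0.5(42.4) + 0.2(97.9) = 263.3
3) 1.0(120.5) - 0.7(18.1) = 107.8
4) 1.3(120.5) + 0.8(97.9) + 0.2(42.4) = 243.5
5) 1.35(120.5) + 1.75(42.4) + 0.5(18.1) = 245.9
Combination 1 governs: P_u = 275.4 kips.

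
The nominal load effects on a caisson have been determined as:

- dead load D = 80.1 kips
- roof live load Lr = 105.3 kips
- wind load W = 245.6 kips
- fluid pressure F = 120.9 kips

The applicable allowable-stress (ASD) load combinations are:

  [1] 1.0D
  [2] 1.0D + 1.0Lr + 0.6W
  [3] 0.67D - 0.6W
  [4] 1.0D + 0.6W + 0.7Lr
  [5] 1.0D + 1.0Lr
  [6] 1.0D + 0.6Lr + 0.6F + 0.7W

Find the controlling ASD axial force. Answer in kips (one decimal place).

[1] 1.0(80.1) = 80.1
[2] 1.0(80.1) + 1.0(105.3) + 0.6(245.6) = 80.1 + 105.3 + 147.4 = 332.8
[3] 0.67(80.1) - 0.6(245.6) = 53.7 - 147.4 = -93.7
[4] 1.0(80.1) + 0.6(245.6) + 0.7(105.3) = 80.1 + 147.4 + 73.7 = 301.2
[5] 1.0(80.1) + 1.0(105.3) = 80.1 + 105.3 = 185.4
[6] 1.0(80.1) + 0.6(105.3) + 0.6(120.9) + 0.7(245.6) = 80.1 + 63.2 + 72.5 + 171.9 = 387.7
The controlling combination is 6, giving 387.7 kips.

387.7 kips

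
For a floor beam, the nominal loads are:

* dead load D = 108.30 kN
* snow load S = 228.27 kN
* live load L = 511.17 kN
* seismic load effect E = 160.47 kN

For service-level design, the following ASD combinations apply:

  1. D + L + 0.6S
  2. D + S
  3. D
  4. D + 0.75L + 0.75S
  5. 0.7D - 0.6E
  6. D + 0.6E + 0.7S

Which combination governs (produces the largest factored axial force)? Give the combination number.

Combination 1

1. 1.0(108.30) + 1.0(511.17) + 0.6(228.27) = 756.43
2. 1.0(108.30) + 1.0(228.27) = 336.57
3. 1.0(108.30) = 108.30
4. 1.0(108.30) + 0.75(511.17) + 0.75(228.27) = 662.88
5. 0.7(108.30) - 0.6(160.47) = -20.47
6. 1.0(108.30) + 0.6(160.47) + 0.7(228.27) = 364.37
The largest value is 756.43 kN from combination 1.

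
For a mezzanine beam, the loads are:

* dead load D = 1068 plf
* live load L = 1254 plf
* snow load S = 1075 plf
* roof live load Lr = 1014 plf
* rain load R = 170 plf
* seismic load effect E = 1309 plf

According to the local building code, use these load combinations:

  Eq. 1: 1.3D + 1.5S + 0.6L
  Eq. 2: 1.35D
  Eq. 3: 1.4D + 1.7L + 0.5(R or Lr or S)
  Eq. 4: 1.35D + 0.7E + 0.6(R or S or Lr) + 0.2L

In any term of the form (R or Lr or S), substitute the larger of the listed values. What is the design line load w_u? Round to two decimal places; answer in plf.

4164.50 plf

(R or Lr or S) → S = 1075 plf; (R or S or Lr) → S = 1075 plf.
Eq. 1: 1.3(1068) + 1.5(1075) + 0.6(1254) = 1388.40 + 1612.50 + 752.40 = 3753.30
Eq. 2: 1.35(1068) = 1441.80
Eq. 3: 1.4(1068) + 1.7(1254) + 0.5(1075) = 1495.20 + 2131.80 + 537.50 = 4164.50
Eq. 4: 1.35(1068) + 0.7(1309) + 0.6(1075) + 0.2(1254) = 1441.80 + 916.30 + 645.00 + 250.80 = 3253.90
Combination 3 governs: w_u = 4164.50 plf.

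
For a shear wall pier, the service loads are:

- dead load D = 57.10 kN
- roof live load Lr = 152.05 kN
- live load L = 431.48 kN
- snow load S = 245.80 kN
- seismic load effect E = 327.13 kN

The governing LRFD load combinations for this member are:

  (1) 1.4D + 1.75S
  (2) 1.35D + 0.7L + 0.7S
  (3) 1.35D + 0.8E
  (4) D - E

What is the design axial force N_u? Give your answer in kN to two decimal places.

(1) 1.4(57.10) + 1.75(245.80) = 79.94 + 430.15 = 510.09
(2) 1.35(57.10) + 0.7(431.48) + 0.7(245.80) = 551.18
(3) 1.35(57.10) + 0.8(327.13) = 77.09 + 261.70 = 338.79
(4) 1.0(57.10) - 1.0(327.13) = 57.10 - 327.13 = -270.03
The controlling combination is 2, giving 551.18 kN.

551.18 kN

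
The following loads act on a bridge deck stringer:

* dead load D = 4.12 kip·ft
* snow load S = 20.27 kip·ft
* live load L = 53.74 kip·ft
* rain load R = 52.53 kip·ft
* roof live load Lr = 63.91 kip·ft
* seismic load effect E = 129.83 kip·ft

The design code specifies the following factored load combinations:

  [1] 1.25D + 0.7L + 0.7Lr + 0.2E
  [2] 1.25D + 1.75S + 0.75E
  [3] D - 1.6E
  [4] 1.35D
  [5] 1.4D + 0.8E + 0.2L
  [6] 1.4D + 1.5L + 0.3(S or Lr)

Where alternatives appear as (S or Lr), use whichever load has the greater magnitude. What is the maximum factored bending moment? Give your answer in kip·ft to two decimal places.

138.00 kip·ft

(S or Lr) → Lr = 63.91 kip·ft.
[1] 1.25(4.12) + 0.7(53.74) + 0.7(63.91) + 0.2(129.83) = 113.47
[2] 1.25(4.12) + 1.75(20.27) + 0.75(129.83) = 138.00
[3] 1.0(4.12) - 1.6(129.83) = 4.12 - 207.73 = -203.61
[4] 1.35(4.12) = 5.56
[5] 1.4(4.12) + 0.8(129.83) + 0.2(53.74) = 5.77 + 103.86 + 10.75 = 120.38
[6] 1.4(4.12) + 1.5(53.74) + 0.3(63.91) = 5.77 + 80.61 + 19.17 = 105.55
Maximum is from combination 2.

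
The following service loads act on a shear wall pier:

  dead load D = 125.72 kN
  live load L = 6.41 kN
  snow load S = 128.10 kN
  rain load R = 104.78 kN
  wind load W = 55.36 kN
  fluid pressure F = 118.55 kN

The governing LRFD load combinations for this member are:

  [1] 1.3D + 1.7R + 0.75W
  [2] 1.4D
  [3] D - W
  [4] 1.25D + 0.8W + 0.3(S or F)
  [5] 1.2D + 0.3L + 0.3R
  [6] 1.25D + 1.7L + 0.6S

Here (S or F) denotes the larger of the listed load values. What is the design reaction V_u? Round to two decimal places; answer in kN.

383.08 kN

(S or F) → S = 128.10 kN.
[1] 1.3(125.72) + 1.7(104.78) + 0.75(55.36) = 383.08
[2] 1.4(125.72) = 176.01
[3] 1.0(125.72) - 1.0(55.36) = 70.36
[4] 1.25(125.72) + 0.8(55.36) + 0.3(128.10) = 239.87
[5] 1.2(125.72) + 0.3(6.41) + 0.3(104.78) = 184.22
[6] 1.25(125.72) + 1.7(6.41) + 0.6(128.10) = 244.91
Combination 1 governs: V_u = 383.08 kN.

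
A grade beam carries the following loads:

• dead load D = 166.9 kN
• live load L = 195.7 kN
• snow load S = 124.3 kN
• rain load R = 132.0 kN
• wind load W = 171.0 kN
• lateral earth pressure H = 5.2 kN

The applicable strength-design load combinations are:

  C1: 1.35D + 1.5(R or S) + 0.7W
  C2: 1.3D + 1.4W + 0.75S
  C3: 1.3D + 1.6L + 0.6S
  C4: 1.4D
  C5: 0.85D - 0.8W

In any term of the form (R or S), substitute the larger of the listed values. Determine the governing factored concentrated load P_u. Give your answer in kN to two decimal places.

604.67 kN

(R or S) → R = 132.0 kN.
C1: 1.35(166.9) + 1.5(132.0) + 0.7(171.0) = 225.32 + 198.00 + 119.70 = 543.02
C2: 1.3(166.9) + 1.4(171.0) + 0.75(124.3) = 216.97 + 239.40 + 93.23 = 549.60
C3: 1.3(166.9) + 1.6(195.7) + 0.6(124.3) = 216.97 + 313.12 + 74.58 = 604.67
C4: 1.4(166.9) = 233.66
C5: 0.85(166.9) - 0.8(171.0) = 141.87 - 136.80 = 5.07
Combination 3 governs: P_u = 604.67 kN.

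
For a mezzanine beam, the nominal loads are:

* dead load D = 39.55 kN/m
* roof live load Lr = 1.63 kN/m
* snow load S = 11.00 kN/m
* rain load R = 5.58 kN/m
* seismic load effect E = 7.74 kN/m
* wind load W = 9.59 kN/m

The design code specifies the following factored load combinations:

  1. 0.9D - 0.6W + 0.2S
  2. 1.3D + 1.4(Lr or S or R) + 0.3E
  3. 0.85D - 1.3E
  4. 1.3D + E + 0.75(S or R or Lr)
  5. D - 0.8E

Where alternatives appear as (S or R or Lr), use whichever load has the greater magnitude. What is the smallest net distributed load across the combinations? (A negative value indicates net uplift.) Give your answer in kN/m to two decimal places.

23.56 kN/m

(Lr or S or R) → S = 11.00 kN/m; (S or R or Lr) → S = 11.00 kN/m.
1. 0.9(39.55) - 0.6(9.59) + 0.2(11.00) = 32.04
2. 1.3(39.55) + 1.4(11.00) + 0.3(7.74) = 51.42 + 15.40 + 2.32 = 69.14
3. 0.85(39.55) - 1.3(7.74) = 33.62 - 10.06 = 23.56
4. 1.3(39.55) + 1.0(7.74) + 0.75(11.00) = 51.42 + 7.74 + 8.25 = 67.41
5. 1.0(39.55) - 0.8(7.74) = 39.55 - 6.19 = 33.36
Combination 3 gives the minimum: 23.56 kN/m.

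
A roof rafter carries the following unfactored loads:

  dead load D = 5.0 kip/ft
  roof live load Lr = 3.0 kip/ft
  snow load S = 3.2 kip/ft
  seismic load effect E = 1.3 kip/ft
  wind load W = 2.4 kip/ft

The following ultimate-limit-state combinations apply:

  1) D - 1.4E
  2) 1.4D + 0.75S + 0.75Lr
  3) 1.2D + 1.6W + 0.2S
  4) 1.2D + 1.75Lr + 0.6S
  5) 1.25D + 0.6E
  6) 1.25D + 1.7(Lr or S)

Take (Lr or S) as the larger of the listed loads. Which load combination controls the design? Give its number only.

(Lr or S) → S = 3.2 kip/ft.
1) 1.0(5.0) - 1.4(1.3) = 3.18
2) 1.4(5.0) + 0.75(3.2) + 0.75(3.0) = 11.65
3) 1.2(5.0) + 1.6(2.4) + 0.2(3.2) = 10.48
4) 1.2(5.0) + 1.75(3.0) + 0.6(3.2) = 13.17
5) 1.25(5.0) + 0.6(1.3) = 7.03
6) 1.25(5.0) + 1.7(3.2) = 11.69
The largest value is 13.17 kip/ft from combination 4.

Combination 4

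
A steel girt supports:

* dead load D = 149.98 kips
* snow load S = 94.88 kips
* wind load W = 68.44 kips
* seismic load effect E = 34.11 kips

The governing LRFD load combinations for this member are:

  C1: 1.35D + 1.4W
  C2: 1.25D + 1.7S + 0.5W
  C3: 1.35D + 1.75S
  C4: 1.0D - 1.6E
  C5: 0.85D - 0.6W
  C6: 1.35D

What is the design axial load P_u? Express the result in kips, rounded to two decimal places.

382.99 kips

C1: 1.35(149.98) + 1.4(68.44) = 202.47 + 95.82 = 298.29
C2: 1.25(149.98) + 1.7(94.88) + 0.5(68.44) = 382.99
C3: 1.35(149.98) + 1.75(94.88) = 202.47 + 166.04 = 368.51
C4: 1.0(149.98) - 1.6(34.11) = 149.98 - 54.58 = 95.40
C5: 0.85(149.98) - 0.6(68.44) = 127.48 - 41.06 = 86.42
C6: 1.35(149.98) = 202.47
Combination 2 governs: P_u = 382.99 kips.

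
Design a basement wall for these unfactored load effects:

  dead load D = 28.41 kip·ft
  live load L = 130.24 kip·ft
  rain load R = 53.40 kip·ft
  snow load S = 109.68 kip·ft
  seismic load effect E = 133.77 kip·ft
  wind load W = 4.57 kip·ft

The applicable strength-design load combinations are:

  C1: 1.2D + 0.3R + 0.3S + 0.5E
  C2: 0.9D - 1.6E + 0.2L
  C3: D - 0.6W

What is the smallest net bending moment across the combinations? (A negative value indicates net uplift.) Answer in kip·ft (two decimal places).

-162.42 kip·ft

C1: 1.2(28.41) + 0.3(53.40) + 0.3(109.68) + 0.5(133.77) = 34.09 + 16.02 + 32.90 + 66.89 = 149.90
C2: 0.9(28.41) - 1.6(133.77) + 0.2(130.24) = -162.42
C3: 1.0(28.41) - 0.6(4.57) = 28.41 - 2.74 = 25.67
Combination 2 gives the minimum: -162.42 kip·ft.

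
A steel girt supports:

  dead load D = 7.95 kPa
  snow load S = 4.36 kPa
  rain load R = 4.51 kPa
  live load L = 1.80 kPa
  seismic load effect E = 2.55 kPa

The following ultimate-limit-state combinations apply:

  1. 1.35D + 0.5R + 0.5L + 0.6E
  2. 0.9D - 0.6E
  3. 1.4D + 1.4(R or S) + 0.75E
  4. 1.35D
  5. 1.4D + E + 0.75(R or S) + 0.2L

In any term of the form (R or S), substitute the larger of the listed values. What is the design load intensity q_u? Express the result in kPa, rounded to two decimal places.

19.36 kPa

(R or S) → R = 4.51 kPa.
1. 1.35(7.95) + 0.5(4.51) + 0.5(1.80) + 0.6(2.55) = 10.73 + 2.26 + 0.90 + 1.53 = 15.42
2. 0.9(7.95) - 0.6(2.55) = 7.16 - 1.53 = 5.63
3. 1.4(7.95) + 1.4(4.51) + 0.75(2.55) = 19.36
4. 1.35(7.95) = 10.73
5. 1.4(7.95) + 1.0(2.55) + 0.75(4.51) + 0.2(1.80) = 11.13 + 2.55 + 3.38 + 0.36 = 17.42
Maximum is from combination 3.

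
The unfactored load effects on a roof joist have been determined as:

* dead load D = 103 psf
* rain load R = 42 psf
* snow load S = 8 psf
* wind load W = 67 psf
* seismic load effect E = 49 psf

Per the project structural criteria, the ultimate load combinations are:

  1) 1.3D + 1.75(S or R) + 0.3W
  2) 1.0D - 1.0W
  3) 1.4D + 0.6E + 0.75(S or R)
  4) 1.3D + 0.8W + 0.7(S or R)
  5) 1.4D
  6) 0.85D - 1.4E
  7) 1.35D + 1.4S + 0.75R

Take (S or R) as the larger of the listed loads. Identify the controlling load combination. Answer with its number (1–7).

Combination 1

(S or R) → R = 42 psf.
1) 1.3(103) + 1.75(42) + 0.3(67) = 133.9 + 73.5 + 20.1 = 227.5
2) 1.0(103) - 1.0(67) = 103.0 - 67.0 = 36.0
3) 1.4(103) + 0.6(49) + 0.75(42) = 144.2 + 29.4 + 31.5 = 205.1
4) 1.3(103) + 0.8(67) + 0.7(42) = 133.9 + 53.6 + 29.4 = 216.9
5) 1.4(103) = 144.2
6) 0.85(103) - 1.4(49) = 87.6 - 68.6 = 19.0
7) 1.35(103) + 1.4(8) + 0.75(42) = 139.1 + 11.2 + 31.5 = 181.8
The largest value is 227.5 psf from combination 1.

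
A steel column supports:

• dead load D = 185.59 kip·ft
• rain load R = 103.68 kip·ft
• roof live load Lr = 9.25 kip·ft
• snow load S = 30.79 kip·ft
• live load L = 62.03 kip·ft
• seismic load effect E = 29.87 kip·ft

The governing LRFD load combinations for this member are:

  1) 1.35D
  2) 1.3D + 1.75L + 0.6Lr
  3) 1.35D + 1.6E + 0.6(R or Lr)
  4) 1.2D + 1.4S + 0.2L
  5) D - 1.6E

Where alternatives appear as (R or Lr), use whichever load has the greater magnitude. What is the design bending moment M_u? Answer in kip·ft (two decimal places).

360.55 kip·ft

(R or Lr) → R = 103.68 kip·ft.
1) 1.35(185.59) = 250.55
2) 1.3(185.59) + 1.75(62.03) + 0.6(9.25) = 241.27 + 108.55 + 5.55 = 355.37
3) 1.35(185.59) + 1.6(29.87) + 0.6(103.68) = 250.55 + 47.79 + 62.21 = 360.55
4) 1.2(185.59) + 1.4(30.79) + 0.2(62.03) = 278.22
5) 1.0(185.59) - 1.6(29.87) = 185.59 - 47.79 = 137.80
The controlling combination is 3, giving 360.55 kip·ft.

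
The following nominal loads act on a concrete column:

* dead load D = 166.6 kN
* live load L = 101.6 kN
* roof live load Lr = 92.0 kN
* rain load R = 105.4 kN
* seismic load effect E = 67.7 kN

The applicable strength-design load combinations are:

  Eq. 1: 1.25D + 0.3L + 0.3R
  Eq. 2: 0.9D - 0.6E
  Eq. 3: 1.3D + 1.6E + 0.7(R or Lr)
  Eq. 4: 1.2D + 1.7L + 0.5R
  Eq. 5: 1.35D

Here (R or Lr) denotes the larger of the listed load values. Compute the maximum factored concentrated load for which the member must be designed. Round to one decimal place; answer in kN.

425.3 kN

(R or Lr) → R = 105.4 kN.
Eq. 1: 1.25(166.6) + 0.3(101.6) + 0.3(105.4) = 208.3 + 30.5 + 31.6 = 270.4
Eq. 2: 0.9(166.6) - 0.6(67.7) = 149.9 - 40.6 = 109.3
Eq. 3: 1.3(166.6) + 1.6(67.7) + 0.7(105.4) = 216.6 + 108.3 + 73.8 = 398.7
Eq. 4: 1.2(166.6) + 1.7(101.6) + 0.5(105.4) = 199.9 + 172.7 + 52.7 = 425.3
Eq. 5: 1.35(166.6) = 224.9
Maximum is from combination 4.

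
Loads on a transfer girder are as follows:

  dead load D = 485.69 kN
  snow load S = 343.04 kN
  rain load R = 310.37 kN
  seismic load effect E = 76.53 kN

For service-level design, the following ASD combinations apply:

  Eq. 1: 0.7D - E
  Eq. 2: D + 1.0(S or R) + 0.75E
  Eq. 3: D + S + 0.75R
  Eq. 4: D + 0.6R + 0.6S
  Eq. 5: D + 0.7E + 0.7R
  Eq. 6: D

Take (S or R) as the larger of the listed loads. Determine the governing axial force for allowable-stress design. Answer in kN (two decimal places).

(S or R) → S = 343.04 kN.
Eq. 1: 0.7(485.69) - 1.0(76.53) = 339.98 - 76.53 = 263.45
Eq. 2: 1.0(485.69) + 1.0(343.04) + 0.75(76.53) = 485.69 + 343.04 + 57.40 = 886.13
Eq. 3: 1.0(485.69) + 1.0(343.04) + 0.75(310.37) = 485.69 + 343.04 + 232.78 = 1061.51
Eq. 4: 1.0(485.69) + 0.6(310.37) + 0.6(343.04) = 877.74
Eq. 5: 1.0(485.69) + 0.7(76.53) + 0.7(310.37) = 485.69 + 53.57 + 217.26 = 756.52
Eq. 6: 1.0(485.69) = 485.69
Combination 3 governs: N = 1061.51 kN.

1061.51 kN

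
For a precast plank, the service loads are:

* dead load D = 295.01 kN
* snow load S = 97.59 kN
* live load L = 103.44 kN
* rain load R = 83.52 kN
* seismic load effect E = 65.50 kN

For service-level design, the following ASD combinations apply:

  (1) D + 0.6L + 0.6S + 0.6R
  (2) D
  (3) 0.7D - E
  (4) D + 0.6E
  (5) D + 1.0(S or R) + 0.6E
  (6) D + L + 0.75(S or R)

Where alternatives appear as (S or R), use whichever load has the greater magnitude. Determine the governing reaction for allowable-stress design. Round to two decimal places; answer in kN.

471.64 kN

(S or R) → S = 97.59 kN.
(1) 1.0(295.01) + 0.6(103.44) + 0.6(97.59) + 0.6(83.52) = 465.74
(2) 1.0(295.01) = 295.01
(3) 0.7(295.01) - 1.0(65.50) = 206.51 - 65.50 = 141.01
(4) 1.0(295.01) + 0.6(65.50) = 295.01 + 39.30 = 334.31
(5) 1.0(295.01) + 1.0(97.59) + 0.6(65.50) = 295.01 + 97.59 + 39.30 = 431.90
(6) 1.0(295.01) + 1.0(103.44) + 0.75(97.59) = 295.01 + 103.44 + 73.19 = 471.64
Maximum is from combination 6.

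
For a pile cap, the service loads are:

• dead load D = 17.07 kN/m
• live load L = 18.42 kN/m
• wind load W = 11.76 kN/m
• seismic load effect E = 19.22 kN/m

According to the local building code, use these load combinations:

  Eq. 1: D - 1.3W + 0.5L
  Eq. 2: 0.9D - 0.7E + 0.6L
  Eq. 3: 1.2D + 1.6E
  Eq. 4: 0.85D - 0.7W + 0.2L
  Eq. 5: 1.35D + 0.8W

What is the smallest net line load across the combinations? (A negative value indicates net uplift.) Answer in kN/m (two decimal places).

9.96 kN/m

Eq. 1: 1.0(17.07) - 1.3(11.76) + 0.5(18.42) = 17.07 - 15.29 + 9.21 = 10.99
Eq. 2: 0.9(17.07) - 0.7(19.22) + 0.6(18.42) = 15.36 - 13.45 + 11.05 = 12.96
Eq. 3: 1.2(17.07) + 1.6(19.22) = 51.24
Eq. 4: 0.85(17.07) - 0.7(11.76) + 0.2(18.42) = 14.51 - 8.23 + 3.68 = 9.96
Eq. 5: 1.35(17.07) + 0.8(11.76) = 23.04 + 9.41 = 32.45
Combination 4 gives the minimum: 9.96 kN/m.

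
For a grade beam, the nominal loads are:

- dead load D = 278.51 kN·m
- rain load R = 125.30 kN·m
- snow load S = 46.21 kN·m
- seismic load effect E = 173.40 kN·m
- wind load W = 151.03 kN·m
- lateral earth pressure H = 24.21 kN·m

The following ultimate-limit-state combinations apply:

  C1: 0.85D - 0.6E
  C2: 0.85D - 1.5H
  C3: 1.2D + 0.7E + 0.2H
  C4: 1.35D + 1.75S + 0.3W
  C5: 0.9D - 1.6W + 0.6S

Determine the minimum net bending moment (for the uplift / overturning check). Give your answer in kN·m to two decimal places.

C1: 0.85(278.51) - 0.6(173.40) = 236.73 - 104.04 = 132.69
C2: 0.85(278.51) - 1.5(24.21) = 200.42
C3: 1.2(278.51) + 0.7(173.40) + 0.2(24.21) = 334.21 + 121.38 + 4.84 = 460.43
C4: 1.35(278.51) + 1.75(46.21) + 0.3(151.03) = 375.99 + 80.87 + 45.31 = 502.17
C5: 0.9(278.51) - 1.6(151.03) + 0.6(46.21) = 250.66 - 241.65 + 27.73 = 36.74
Combination 5 gives the minimum: 36.74 kN·m.

36.74 kN·m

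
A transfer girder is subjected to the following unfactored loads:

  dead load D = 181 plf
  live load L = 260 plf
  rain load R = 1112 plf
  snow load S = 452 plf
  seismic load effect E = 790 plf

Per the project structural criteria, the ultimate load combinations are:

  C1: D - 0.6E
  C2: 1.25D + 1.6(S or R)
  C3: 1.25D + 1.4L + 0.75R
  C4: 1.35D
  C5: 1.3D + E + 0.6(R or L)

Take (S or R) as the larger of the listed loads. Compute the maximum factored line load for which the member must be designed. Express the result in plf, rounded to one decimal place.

(S or R) → R = 1112 plf; (R or L) → R = 1112 plf.
C1: 1.0(181) - 0.6(790) = 181.0 - 474.0 = -293.0
C2: 1.25(181) + 1.6(1112) = 226.3 + 1779.2 = 2005.5
C3: 1.25(181) + 1.4(260) + 0.75(1112) = 226.3 + 364.0 + 834.0 = 1424.3
C4: 1.35(181) = 244.4
C5: 1.3(181) + 1.0(790) + 0.6(1112) = 235.3 + 790.0 + 667.2 = 1692.5
Combination 2 governs: w_u = 2005.5 plf.

2005.5 plf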